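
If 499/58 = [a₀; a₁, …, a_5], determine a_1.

Run the Euclidean algorithm, recording each quotient:
⌊499/58⌋ = 8, remainder 35
⌊58/35⌋ = 1, remainder 23

1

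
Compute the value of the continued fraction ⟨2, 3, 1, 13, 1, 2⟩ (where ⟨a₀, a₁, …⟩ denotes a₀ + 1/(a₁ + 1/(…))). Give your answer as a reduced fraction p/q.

Build up convergents one term at a time:
a_0 = 2: 2/1
a_1 = 3: 7/3
a_2 = 1: 9/4
a_3 = 13: 124/55
a_4 = 1: 133/59
a_5 = 2: 390/173

390/173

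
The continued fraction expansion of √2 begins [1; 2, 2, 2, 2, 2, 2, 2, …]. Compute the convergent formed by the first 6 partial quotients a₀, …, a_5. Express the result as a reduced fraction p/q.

99/70

a_0 = 1: 1/1
a_1 = 2: 3/2
a_2 = 2: 7/5
a_3 = 2: 17/12
a_4 = 2: 41/29
a_5 = 2: 99/70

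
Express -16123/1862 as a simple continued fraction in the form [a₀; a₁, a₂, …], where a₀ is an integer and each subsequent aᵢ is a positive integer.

Repeatedly divide and take the remainder:
-16123 ÷ 1862 → quotient -9, remainder 635
1862 ÷ 635 → quotient 2, remainder 592
635 ÷ 592 → quotient 1, remainder 43
592 ÷ 43 → quotient 13, remainder 33
43 ÷ 33 → quotient 1, remainder 10
33 ÷ 10 → quotient 3, remainder 3
10 ÷ 3 → quotient 3, remainder 1
3 ÷ 1 → quotient 3, remainder 0

[-9; 2, 1, 13, 1, 3, 3, 3]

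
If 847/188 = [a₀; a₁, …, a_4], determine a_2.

1

Run the Euclidean algorithm, recording each quotient:
847 = 4·188 + 95, so a_0 = 4
188 = 1·95 + 93, so a_1 = 1
95 = 1·93 + 2, so a_2 = 1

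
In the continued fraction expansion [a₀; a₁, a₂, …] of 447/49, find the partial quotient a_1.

8

Repeatedly divide and take the remainder:
447 ÷ 49 → quotient 9, remainder 6
49 ÷ 6 → quotient 8, remainder 1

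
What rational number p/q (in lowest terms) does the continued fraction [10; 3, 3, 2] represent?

Start with 2.
3 + 1/(2/1) = 3 + 1/2 = 7/2
3 + 1/(7/2) = 3 + 2/7 = 23/7
10 + 1/(23/7) = 10 + 7/23 = 237/23

237/23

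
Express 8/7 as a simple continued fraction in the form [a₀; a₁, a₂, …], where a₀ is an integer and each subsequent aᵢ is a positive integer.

[1; 7]

8 ÷ 7 → quotient 1, remainder 1
7 ÷ 1 → quotient 7, remainder 0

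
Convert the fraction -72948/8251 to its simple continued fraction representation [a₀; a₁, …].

[-9; 6, 3, 2, 2, 7, 3, 3]

-72948 = -9·8251 + 1311, so a_0 = -9
8251 = 6·1311 + 385, so a_1 = 6
1311 = 3·385 + 156, so a_2 = 3
385 = 2·156 + 73, so a_3 = 2
156 = 2·73 + 10, so a_4 = 2
73 = 7·10 + 3, so a_5 = 7
10 = 3·3 + 1, so a_6 = 3
3 = 3·1 + 0, so a_7 = 3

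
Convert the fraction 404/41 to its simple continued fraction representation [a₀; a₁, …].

Apply division with remainder until the remainder is 0:
⌊404/41⌋ = 9, remainder 35
⌊41/35⌋ = 1, remainder 6
⌊35/6⌋ = 5, remainder 5
⌊6/5⌋ = 1, remainder 1
⌊5/1⌋ = 5, remainder 0

[9; 1, 5, 1, 5]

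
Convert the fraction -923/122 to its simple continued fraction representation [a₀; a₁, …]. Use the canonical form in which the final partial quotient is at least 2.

-923 = -8·122 + 53, so a_0 = -8
122 = 2·53 + 16, so a_1 = 2
53 = 3·16 + 5, so a_2 = 3
16 = 3·5 + 1, so a_3 = 3
5 = 5·1 + 0, so a_4 = 5

[-8; 2, 3, 3, 5]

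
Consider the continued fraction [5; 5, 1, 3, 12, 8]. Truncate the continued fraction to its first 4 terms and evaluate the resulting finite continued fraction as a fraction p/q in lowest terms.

119/23

Collapse the nested fraction from the inside out:
Start with 3.
1 + 1/(3/1) = 1 + 1/3 = 4/3
5 + 1/(4/3) = 5 + 3/4 = 23/4
5 + 1/(23/4) = 5 + 4/23 = 119/23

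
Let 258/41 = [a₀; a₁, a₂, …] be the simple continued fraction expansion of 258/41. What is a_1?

3

Apply division with remainder until the remainder is 0:
⌊258/41⌋ = 6, remainder 12
⌊41/12⌋ = 3, remainder 5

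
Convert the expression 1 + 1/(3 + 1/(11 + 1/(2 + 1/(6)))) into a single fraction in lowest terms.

609/460

Start with 6.
2 + 1/(6/1) = 2 + 1/6 = 13/6
11 + 1/(13/6) = 11 + 6/13 = 149/13
3 + 1/(149/13) = 3 + 13/149 = 460/149
1 + 1/(460/149) = 1 + 149/460 = 609/460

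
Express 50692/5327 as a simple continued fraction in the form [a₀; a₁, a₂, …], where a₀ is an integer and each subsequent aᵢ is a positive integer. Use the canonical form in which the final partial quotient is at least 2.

⌊50692/5327⌋ = 9, remainder 2749
⌊5327/2749⌋ = 1, remainder 2578
⌊2749/2578⌋ = 1, remainder 171
⌊2578/171⌋ = 15, remainder 13
⌊171/13⌋ = 13, remainder 2
⌊13/2⌋ = 6, remainder 1
⌊2/1⌋ = 2, remainder 0

[9; 1, 1, 15, 13, 6, 2]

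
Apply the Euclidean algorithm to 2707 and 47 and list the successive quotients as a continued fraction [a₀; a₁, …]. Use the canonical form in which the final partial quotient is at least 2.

[57; 1, 1, 2, 9]

2707 ÷ 47 → quotient 57, remainder 28
47 ÷ 28 → quotient 1, remainder 19
28 ÷ 19 → quotient 1, remainder 9
19 ÷ 9 → quotient 2, remainder 1
9 ÷ 1 → quotient 9, remainder 0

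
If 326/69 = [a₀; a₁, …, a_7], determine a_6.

2

326 ÷ 69 → quotient 4, remainder 50
69 ÷ 50 → quotient 1, remainder 19
50 ÷ 19 → quotient 2, remainder 12
19 ÷ 12 → quotient 1, remainder 7
12 ÷ 7 → quotient 1, remainder 5
7 ÷ 5 → quotient 1, remainder 2
5 ÷ 2 → quotient 2, remainder 1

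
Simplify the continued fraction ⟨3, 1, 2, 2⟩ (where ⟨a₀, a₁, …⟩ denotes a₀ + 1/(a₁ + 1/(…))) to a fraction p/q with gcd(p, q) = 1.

Start with 2.
2 + 1/(2/1) = 2 + 1/2 = 5/2
1 + 1/(5/2) = 1 + 2/5 = 7/5
3 + 1/(7/5) = 3 + 5/7 = 26/7

26/7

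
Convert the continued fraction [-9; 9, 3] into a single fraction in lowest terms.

-249/28

Start with 3.
9 + 1/(3/1) = 9 + 1/3 = 28/3
-9 + 1/(28/3) = -9 + 3/28 = -249/28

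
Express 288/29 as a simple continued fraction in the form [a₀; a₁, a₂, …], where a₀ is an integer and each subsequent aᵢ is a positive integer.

Apply division with remainder until the remainder is 0:
288 ÷ 29 → quotient 9, remainder 27
29 ÷ 27 → quotient 1, remainder 2
27 ÷ 2 → quotient 13, remainder 1
2 ÷ 1 → quotient 2, remainder 0

[9; 1, 13, 2]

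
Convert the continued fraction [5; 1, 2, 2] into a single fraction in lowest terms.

Start with 2.
2 + 1/(2/1) = 2 + 1/2 = 5/2
1 + 1/(5/2) = 1 + 2/5 = 7/5
5 + 1/(7/5) = 5 + 5/7 = 40/7

40/7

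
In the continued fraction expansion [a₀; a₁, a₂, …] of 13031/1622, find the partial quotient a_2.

13031 = 8·1622 + 55, so a_0 = 8
1622 = 29·55 + 27, so a_1 = 29
55 = 2·27 + 1, so a_2 = 2

2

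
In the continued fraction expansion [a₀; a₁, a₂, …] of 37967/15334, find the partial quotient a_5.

15

Repeatedly divide and take the remainder:
37967 = 2·15334 + 7299, so a_0 = 2
15334 = 2·7299 + 736, so a_1 = 2
7299 = 9·736 + 675, so a_2 = 9
736 = 1·675 + 61, so a_3 = 1
675 = 11·61 + 4, so a_4 = 11
61 = 15·4 + 1, so a_5 = 15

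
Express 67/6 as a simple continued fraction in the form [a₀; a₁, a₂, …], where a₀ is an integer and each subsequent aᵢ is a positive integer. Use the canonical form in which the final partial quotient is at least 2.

[11; 6]

⌊67/6⌋ = 11, remainder 1
⌊6/1⌋ = 6, remainder 0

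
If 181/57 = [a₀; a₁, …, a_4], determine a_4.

Apply division with remainder until the remainder is 0:
181 ÷ 57 → quotient 3, remainder 10
57 ÷ 10 → quotient 5, remainder 7
10 ÷ 7 → quotient 1, remainder 3
7 ÷ 3 → quotient 2, remainder 1
3 ÷ 1 → quotient 3, remainder 0

3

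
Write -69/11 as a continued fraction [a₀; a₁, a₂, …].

-69 = -7·11 + 8, so a_0 = -7
11 = 1·8 + 3, so a_1 = 1
8 = 2·3 + 2, so a_2 = 2
3 = 1·2 + 1, so a_3 = 1
2 = 2·1 + 0, so a_4 = 2

[-7; 1, 2, 1, 2]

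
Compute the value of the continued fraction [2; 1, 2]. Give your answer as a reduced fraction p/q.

8/3

a_0 = 2: 2/1
a_1 = 1: 3/1
a_2 = 2: 8/3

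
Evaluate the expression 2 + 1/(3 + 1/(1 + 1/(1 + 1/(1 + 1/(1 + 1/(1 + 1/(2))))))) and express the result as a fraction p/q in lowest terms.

173/76

Compute successive convergents:
a_0 = 2: 2/1
a_1 = 3: 7/3
a_2 = 1: 9/4
a_3 = 1: 16/7
a_4 = 1: 25/11
a_5 = 1: 41/18
a_6 = 1: 66/29
a_7 = 2: 173/76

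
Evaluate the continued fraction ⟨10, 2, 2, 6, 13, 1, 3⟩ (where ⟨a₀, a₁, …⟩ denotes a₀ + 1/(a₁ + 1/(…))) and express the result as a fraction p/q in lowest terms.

Start with 3.
1 + 1/(3/1) = 1 + 1/3 = 4/3
13 + 1/(4/3) = 13 + 3/4 = 55/4
6 + 1/(55/4) = 6 + 4/55 = 334/55
2 + 1/(334/55) = 2 + 55/334 = 723/334
2 + 1/(723/334) = 2 + 334/723 = 1780/723
10 + 1/(1780/723) = 10 + 723/1780 = 18523/1780

18523/1780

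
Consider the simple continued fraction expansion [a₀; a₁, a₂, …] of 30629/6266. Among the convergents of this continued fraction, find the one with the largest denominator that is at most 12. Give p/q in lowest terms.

44/9

a_0 = 4: 4/1  (≤ bound)
a_1 = 1: 5/1  (≤ bound)
a_2 = 7: 39/8  (≤ bound)
a_3 = 1: 44/9  (≤ bound)
a_4 = 15: 699/143  (> 12, stop)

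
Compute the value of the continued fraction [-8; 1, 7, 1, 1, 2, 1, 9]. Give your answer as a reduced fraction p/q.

-4149/583

Start with 9.
1 + 1/(9/1) = 1 + 1/9 = 10/9
2 + 1/(10/9) = 2 + 9/10 = 29/10
1 + 1/(29/10) = 1 + 10/29 = 39/29
1 + 1/(39/29) = 1 + 29/39 = 68/39
7 + 1/(68/39) = 7 + 39/68 = 515/68
1 + 1/(515/68) = 1 + 68/515 = 583/515
-8 + 1/(583/515) = -8 + 515/583 = -4149/583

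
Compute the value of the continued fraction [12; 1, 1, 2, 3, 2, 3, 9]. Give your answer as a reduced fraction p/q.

15674/1245

Compute successive convergents:
a_0 = 12: 12/1
a_1 = 1: 13/1
a_2 = 1: 25/2
a_3 = 2: 63/5
a_4 = 3: 214/17
a_5 = 2: 491/39
a_6 = 3: 1687/134
a_7 = 9: 15674/1245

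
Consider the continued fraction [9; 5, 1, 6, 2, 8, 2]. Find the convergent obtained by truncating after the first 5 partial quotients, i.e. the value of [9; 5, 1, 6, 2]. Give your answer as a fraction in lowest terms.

Work from the innermost term outward:
Start with 2.
6 + 1/(2/1) = 6 + 1/2 = 13/2
1 + 1/(13/2) = 1 + 2/13 = 15/13
5 + 1/(15/13) = 5 + 13/15 = 88/15
9 + 1/(88/15) = 9 + 15/88 = 807/88

807/88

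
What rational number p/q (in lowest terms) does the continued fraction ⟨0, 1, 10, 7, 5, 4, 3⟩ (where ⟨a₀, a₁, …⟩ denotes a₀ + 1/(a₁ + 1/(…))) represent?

Work from the innermost term outward:
Start with 3.
4 + 1/(3/1) = 4 + 1/3 = 13/3
5 + 1/(13/3) = 5 + 3/13 = 68/13
7 + 1/(68/13) = 7 + 13/68 = 489/68
10 + 1/(489/68) = 10 + 68/489 = 4958/489
1 + 1/(4958/489) = 1 + 489/4958 = 5447/4958
0 + 1/(5447/4958) = 0 + 4958/5447 = 4958/5447

4958/5447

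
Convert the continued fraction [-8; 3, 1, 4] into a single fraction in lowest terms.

-147/19

Work from the innermost term outward:
Start with 4.
1 + 1/(4/1) = 1 + 1/4 = 5/4
3 + 1/(5/4) = 3 + 4/5 = 19/5
-8 + 1/(19/5) = -8 + 5/19 = -147/19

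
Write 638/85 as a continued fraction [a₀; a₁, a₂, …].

Repeatedly divide and take the remainder:
⌊638/85⌋ = 7, remainder 43
⌊85/43⌋ = 1, remainder 42
⌊43/42⌋ = 1, remainder 1
⌊42/1⌋ = 42, remainder 0

[7; 1, 1, 42]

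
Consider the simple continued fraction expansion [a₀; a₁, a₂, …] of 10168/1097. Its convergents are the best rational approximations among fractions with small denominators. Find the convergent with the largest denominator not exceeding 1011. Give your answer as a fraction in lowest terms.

List convergents until the denominator exceeds the bound:
a_0 = 9: 9/1  (≤ bound)
a_1 = 3: 28/3  (≤ bound)
a_2 = 1: 37/4  (≤ bound)
a_3 = 2: 102/11  (≤ bound)
a_4 = 1: 139/15  (≤ bound)
a_5 = 1: 241/26  (≤ bound)
a_6 = 4: 1103/119  (≤ bound)
a_7 = 9: 10168/1097  (> 1011, stop)

1103/119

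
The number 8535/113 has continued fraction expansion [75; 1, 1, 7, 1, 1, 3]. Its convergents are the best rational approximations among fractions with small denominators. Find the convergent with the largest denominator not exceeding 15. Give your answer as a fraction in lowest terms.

a_0 = 75: 75/1  (≤ bound)
a_1 = 1: 76/1  (≤ bound)
a_2 = 1: 151/2  (≤ bound)
a_3 = 7: 1133/15  (≤ bound)
a_4 = 1: 1284/17  (> 15, stop)

1133/15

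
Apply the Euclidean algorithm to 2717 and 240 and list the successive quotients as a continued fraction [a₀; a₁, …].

2717 = 11·240 + 77, so a_0 = 11
240 = 3·77 + 9, so a_1 = 3
77 = 8·9 + 5, so a_2 = 8
9 = 1·5 + 4, so a_3 = 1
5 = 1·4 + 1, so a_4 = 1
4 = 4·1 + 0, so a_5 = 4

[11; 3, 8, 1, 1, 4]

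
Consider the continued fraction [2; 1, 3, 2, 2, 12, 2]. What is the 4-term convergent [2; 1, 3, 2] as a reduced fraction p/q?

25/9

Compute successive convergents:
a_0 = 2: 2/1
a_1 = 1: 3/1
a_2 = 3: 11/4
a_3 = 2: 25/9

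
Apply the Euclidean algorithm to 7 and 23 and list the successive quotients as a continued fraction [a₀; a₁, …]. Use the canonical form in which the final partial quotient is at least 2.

Run the Euclidean algorithm, recording each quotient:
⌊7/23⌋ = 0, remainder 7
⌊23/7⌋ = 3, remainder 2
⌊7/2⌋ = 3, remainder 1
⌊2/1⌋ = 2, remainder 0

[0; 3, 3, 2]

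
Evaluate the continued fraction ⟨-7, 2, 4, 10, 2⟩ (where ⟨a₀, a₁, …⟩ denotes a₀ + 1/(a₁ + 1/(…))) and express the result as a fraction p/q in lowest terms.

-1265/193

Start with 2.
10 + 1/(2/1) = 10 + 1/2 = 21/2
4 + 1/(21/2) = 4 + 2/21 = 86/21
2 + 1/(86/21) = 2 + 21/86 = 193/86
-7 + 1/(193/86) = -7 + 86/193 = -1265/193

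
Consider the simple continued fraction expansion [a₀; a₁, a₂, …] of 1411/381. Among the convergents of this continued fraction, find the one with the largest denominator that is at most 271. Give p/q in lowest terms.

437/118

List convergents until the denominator exceeds the bound:
a_0 = 3: 3/1  (≤ bound)
a_1 = 1: 4/1  (≤ bound)
a_2 = 2: 11/3  (≤ bound)
a_3 = 2: 26/7  (≤ bound)
a_4 = 1: 37/10  (≤ bound)
a_5 = 2: 100/27  (≤ bound)
a_6 = 4: 437/118  (≤ bound)
a_7 = 3: 1411/381  (> 271, stop)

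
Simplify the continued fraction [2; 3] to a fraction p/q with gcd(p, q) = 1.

Work from the innermost term outward:
Start with 3.
2 + 1/(3/1) = 2 + 1/3 = 7/3

7/3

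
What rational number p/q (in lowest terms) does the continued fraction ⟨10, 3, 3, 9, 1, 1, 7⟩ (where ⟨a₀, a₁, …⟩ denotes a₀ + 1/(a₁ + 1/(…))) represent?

15194/1475

a_0 = 10: 10/1
a_1 = 3: 31/3
a_2 = 3: 103/10
a_3 = 9: 958/93
a_4 = 1: 1061/103
a_5 = 1: 2019/196
a_6 = 7: 15194/1475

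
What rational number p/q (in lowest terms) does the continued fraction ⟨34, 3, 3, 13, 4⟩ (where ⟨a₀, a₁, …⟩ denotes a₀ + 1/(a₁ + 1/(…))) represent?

a_0 = 34: 34/1
a_1 = 3: 103/3
a_2 = 3: 343/10
a_3 = 13: 4562/133
a_4 = 4: 18591/542

18591/542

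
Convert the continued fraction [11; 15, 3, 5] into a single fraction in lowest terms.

Start with 5.
3 + 1/(5/1) = 3 + 1/5 = 16/5
15 + 1/(16/5) = 15 + 5/16 = 245/16
11 + 1/(245/16) = 11 + 16/245 = 2711/245

2711/245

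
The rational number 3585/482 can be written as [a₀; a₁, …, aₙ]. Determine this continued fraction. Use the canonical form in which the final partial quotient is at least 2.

[7; 2, 3, 1, 1, 14, 2]

Apply division with remainder until the remainder is 0:
3585 ÷ 482 → quotient 7, remainder 211
482 ÷ 211 → quotient 2, remainder 60
211 ÷ 60 → quotient 3, remainder 31
60 ÷ 31 → quotient 1, remainder 29
31 ÷ 29 → quotient 1, remainder 2
29 ÷ 2 → quotient 14, remainder 1
2 ÷ 1 → quotient 2, remainder 0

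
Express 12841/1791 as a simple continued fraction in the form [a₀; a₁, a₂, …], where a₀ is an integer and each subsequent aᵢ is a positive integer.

12841 ÷ 1791 → quotient 7, remainder 304
1791 ÷ 304 → quotient 5, remainder 271
304 ÷ 271 → quotient 1, remainder 33
271 ÷ 33 → quotient 8, remainder 7
33 ÷ 7 → quotient 4, remainder 5
7 ÷ 5 → quotient 1, remainder 2
5 ÷ 2 → quotient 2, remainder 1
2 ÷ 1 → quotient 2, remainder 0

[7; 5, 1, 8, 4, 1, 2, 2]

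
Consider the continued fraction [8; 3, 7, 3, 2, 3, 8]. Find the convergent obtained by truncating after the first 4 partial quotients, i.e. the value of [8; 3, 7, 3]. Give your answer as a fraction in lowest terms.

Start with 3.
7 + 1/(3/1) = 7 + 1/3 = 22/3
3 + 1/(22/3) = 3 + 3/22 = 69/22
8 + 1/(69/22) = 8 + 22/69 = 574/69

574/69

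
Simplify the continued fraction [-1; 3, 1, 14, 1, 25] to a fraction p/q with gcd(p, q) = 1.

Compute successive convergents:
a_0 = -1: -1/1
a_1 = 3: -2/3
a_2 = 1: -3/4
a_3 = 14: -44/59
a_4 = 1: -47/63
a_5 = 25: -1219/1634

-1219/1634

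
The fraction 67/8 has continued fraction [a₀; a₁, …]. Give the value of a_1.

Run the Euclidean algorithm, recording each quotient:
⌊67/8⌋ = 8, remainder 3
⌊8/3⌋ = 2, remainder 2

2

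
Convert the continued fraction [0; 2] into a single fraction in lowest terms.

Start with 2.
0 + 1/(2/1) = 0 + 1/2 = 1/2

1/2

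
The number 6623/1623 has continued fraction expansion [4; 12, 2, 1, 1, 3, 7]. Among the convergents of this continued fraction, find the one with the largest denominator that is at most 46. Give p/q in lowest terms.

151/37

a_0 = 4: 4/1  (≤ bound)
a_1 = 12: 49/12  (≤ bound)
a_2 = 2: 102/25  (≤ bound)
a_3 = 1: 151/37  (≤ bound)
a_4 = 1: 253/62  (> 46, stop)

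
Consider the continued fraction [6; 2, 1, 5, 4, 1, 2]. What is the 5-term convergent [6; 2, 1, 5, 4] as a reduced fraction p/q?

a_0 = 6: 6/1
a_1 = 2: 13/2
a_2 = 1: 19/3
a_3 = 5: 108/17
a_4 = 4: 451/71

451/71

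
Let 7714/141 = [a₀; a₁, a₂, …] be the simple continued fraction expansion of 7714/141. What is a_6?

1

7714 = 54·141 + 100, so a_0 = 54
141 = 1·100 + 41, so a_1 = 1
100 = 2·41 + 18, so a_2 = 2
41 = 2·18 + 5, so a_3 = 2
18 = 3·5 + 3, so a_4 = 3
5 = 1·3 + 2, so a_5 = 1
3 = 1·2 + 1, so a_6 = 1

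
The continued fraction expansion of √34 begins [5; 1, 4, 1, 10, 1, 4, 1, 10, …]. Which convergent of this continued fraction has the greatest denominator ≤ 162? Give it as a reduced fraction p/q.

414/71

a_0 = 5: 5/1  (≤ bound)
a_1 = 1: 6/1  (≤ bound)
a_2 = 4: 29/5  (≤ bound)
a_3 = 1: 35/6  (≤ bound)
a_4 = 10: 379/65  (≤ bound)
a_5 = 1: 414/71  (≤ bound)
a_6 = 4: 2035/349  (> 162, stop)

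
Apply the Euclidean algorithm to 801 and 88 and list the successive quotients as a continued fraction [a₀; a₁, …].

801 = 9·88 + 9, so a_0 = 9
88 = 9·9 + 7, so a_1 = 9
9 = 1·7 + 2, so a_2 = 1
7 = 3·2 + 1, so a_3 = 3
2 = 2·1 + 0, so a_4 = 2

[9; 9, 1, 3, 2]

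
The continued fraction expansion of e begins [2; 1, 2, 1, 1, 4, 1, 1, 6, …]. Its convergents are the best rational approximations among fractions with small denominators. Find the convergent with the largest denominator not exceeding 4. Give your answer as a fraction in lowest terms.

11/4

List convergents until the denominator exceeds the bound:
a_0 = 2: 2/1  (≤ bound)
a_1 = 1: 3/1  (≤ bound)
a_2 = 2: 8/3  (≤ bound)
a_3 = 1: 11/4  (≤ bound)
a_4 = 1: 19/7  (> 4, stop)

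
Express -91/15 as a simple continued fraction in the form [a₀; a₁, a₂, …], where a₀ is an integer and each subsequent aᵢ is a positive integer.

Apply division with remainder until the remainder is 0:
⌊-91/15⌋ = -7, remainder 14
⌊15/14⌋ = 1, remainder 1
⌊14/1⌋ = 14, remainder 0

[-7; 1, 14]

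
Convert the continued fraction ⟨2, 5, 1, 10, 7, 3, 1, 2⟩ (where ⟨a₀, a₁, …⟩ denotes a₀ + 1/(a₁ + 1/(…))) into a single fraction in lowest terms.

Start with 2.
1 + 1/(2/1) = 1 + 1/2 = 3/2
3 + 1/(3/2) = 3 + 2/3 = 11/3
7 + 1/(11/3) = 7 + 3/11 = 80/11
10 + 1/(80/11) = 10 + 11/80 = 811/80
1 + 1/(811/80) = 1 + 80/811 = 891/811
5 + 1/(891/811) = 5 + 811/891 = 5266/891
2 + 1/(5266/891) = 2 + 891/5266 = 11423/5266

11423/5266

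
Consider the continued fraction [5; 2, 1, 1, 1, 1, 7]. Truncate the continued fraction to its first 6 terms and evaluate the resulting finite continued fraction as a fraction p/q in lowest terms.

70/13

Work from the innermost term outward:
Start with 1.
1 + 1/(1/1) = 1 + 1/1 = 2/1
1 + 1/(2/1) = 1 + 1/2 = 3/2
1 + 1/(3/2) = 1 + 2/3 = 5/3
2 + 1/(5/3) = 2 + 3/5 = 13/5
5 + 1/(13/5) = 5 + 5/13 = 70/13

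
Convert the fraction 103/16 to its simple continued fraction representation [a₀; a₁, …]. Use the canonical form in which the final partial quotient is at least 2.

⌊103/16⌋ = 6, remainder 7
⌊16/7⌋ = 2, remainder 2
⌊7/2⌋ = 3, remainder 1
⌊2/1⌋ = 2, remainder 0

[6; 2, 3, 2]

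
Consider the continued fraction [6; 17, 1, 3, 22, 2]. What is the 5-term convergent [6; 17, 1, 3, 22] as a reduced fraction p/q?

9569/1580

Start with 22.
3 + 1/(22/1) = 3 + 1/22 = 67/22
1 + 1/(67/22) = 1 + 22/67 = 89/67
17 + 1/(89/67) = 17 + 67/89 = 1580/89
6 + 1/(1580/89) = 6 + 89/1580 = 9569/1580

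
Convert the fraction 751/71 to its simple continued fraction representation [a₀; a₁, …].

Run the Euclidean algorithm, recording each quotient:
751 = 10·71 + 41, so a_0 = 10
71 = 1·41 + 30, so a_1 = 1
41 = 1·30 + 11, so a_2 = 1
30 = 2·11 + 8, so a_3 = 2
11 = 1·8 + 3, so a_4 = 1
8 = 2·3 + 2, so a_5 = 2
3 = 1·2 + 1, so a_6 = 1
2 = 2·1 + 0, so a_7 = 2

[10; 1, 1, 2, 1, 2, 1, 2]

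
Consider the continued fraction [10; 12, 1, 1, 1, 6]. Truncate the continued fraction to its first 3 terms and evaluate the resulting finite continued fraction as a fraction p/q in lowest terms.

a_0 = 10: 10/1
a_1 = 12: 121/12
a_2 = 1: 131/13

131/13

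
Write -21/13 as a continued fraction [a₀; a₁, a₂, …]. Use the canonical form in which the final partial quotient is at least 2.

Apply division with remainder until the remainder is 0:
⌊-21/13⌋ = -2, remainder 5
⌊13/5⌋ = 2, remainder 3
⌊5/3⌋ = 1, remainder 2
⌊3/2⌋ = 1, remainder 1
⌊2/1⌋ = 2, remainder 0

[-2; 2, 1, 1, 2]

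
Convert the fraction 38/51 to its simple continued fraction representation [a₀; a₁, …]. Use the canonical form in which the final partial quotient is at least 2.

[0; 1, 2, 1, 12]

⌊38/51⌋ = 0, remainder 38
⌊51/38⌋ = 1, remainder 13
⌊38/13⌋ = 2, remainder 12
⌊13/12⌋ = 1, remainder 1
⌊12/1⌋ = 12, remainder 0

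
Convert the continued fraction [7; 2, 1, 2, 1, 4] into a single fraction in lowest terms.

383/52

a_0 = 7: 7/1
a_1 = 2: 15/2
a_2 = 1: 22/3
a_3 = 2: 59/8
a_4 = 1: 81/11
a_5 = 4: 383/52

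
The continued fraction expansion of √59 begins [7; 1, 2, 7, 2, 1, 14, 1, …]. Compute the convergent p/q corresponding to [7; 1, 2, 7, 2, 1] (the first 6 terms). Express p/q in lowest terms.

530/69

Start with 1.
2 + 1/(1/1) = 2 + 1/1 = 3/1
7 + 1/(3/1) = 7 + 1/3 = 22/3
2 + 1/(22/3) = 2 + 3/22 = 47/22
1 + 1/(47/22) = 1 + 22/47 = 69/47
7 + 1/(69/47) = 7 + 47/69 = 530/69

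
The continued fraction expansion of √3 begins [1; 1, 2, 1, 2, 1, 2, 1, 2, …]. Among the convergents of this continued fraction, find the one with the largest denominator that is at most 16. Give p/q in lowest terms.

a_0 = 1: 1/1  (≤ bound)
a_1 = 1: 2/1  (≤ bound)
a_2 = 2: 5/3  (≤ bound)
a_3 = 1: 7/4  (≤ bound)
a_4 = 2: 19/11  (≤ bound)
a_5 = 1: 26/15  (≤ bound)
a_6 = 2: 71/41  (> 16, stop)

26/15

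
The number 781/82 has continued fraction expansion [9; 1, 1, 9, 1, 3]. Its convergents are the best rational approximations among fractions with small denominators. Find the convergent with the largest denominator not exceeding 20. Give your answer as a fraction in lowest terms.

a_0 = 9: 9/1  (≤ bound)
a_1 = 1: 10/1  (≤ bound)
a_2 = 1: 19/2  (≤ bound)
a_3 = 9: 181/19  (≤ bound)
a_4 = 1: 200/21  (> 20, stop)

181/19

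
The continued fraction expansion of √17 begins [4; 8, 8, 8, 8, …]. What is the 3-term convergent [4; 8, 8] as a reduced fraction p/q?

Start with 8.
8 + 1/(8/1) = 8 + 1/8 = 65/8
4 + 1/(65/8) = 4 + 8/65 = 268/65

268/65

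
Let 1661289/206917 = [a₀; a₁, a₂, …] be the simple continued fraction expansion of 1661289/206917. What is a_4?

Run the Euclidean algorithm, recording each quotient:
1661289 ÷ 206917 → quotient 8, remainder 5953
206917 ÷ 5953 → quotient 34, remainder 4515
5953 ÷ 4515 → quotient 1, remainder 1438
4515 ÷ 1438 → quotient 3, remainder 201
1438 ÷ 201 → quotient 7, remainder 31

7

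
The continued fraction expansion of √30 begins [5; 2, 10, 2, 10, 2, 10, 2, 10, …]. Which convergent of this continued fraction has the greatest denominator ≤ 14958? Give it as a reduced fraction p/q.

55435/10121

a_0 = 5: 5/1  (≤ bound)
a_1 = 2: 11/2  (≤ bound)
a_2 = 10: 115/21  (≤ bound)
a_3 = 2: 241/44  (≤ bound)
a_4 = 10: 2525/461  (≤ bound)
a_5 = 2: 5291/966  (≤ bound)
a_6 = 10: 55435/10121  (≤ bound)
a_7 = 2: 116161/21208  (> 14958, stop)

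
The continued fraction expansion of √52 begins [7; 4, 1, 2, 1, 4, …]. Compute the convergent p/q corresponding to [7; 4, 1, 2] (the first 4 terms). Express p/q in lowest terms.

Work from the innermost term outward:
Start with 2.
1 + 1/(2/1) = 1 + 1/2 = 3/2
4 + 1/(3/2) = 4 + 2/3 = 14/3
7 + 1/(14/3) = 7 + 3/14 = 101/14

101/14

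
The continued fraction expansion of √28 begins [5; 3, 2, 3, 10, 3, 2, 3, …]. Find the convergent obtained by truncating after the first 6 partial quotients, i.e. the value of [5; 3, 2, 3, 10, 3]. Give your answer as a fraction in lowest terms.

4048/765

a_0 = 5: 5/1
a_1 = 3: 16/3
a_2 = 2: 37/7
a_3 = 3: 127/24
a_4 = 10: 1307/247
a_5 = 3: 4048/765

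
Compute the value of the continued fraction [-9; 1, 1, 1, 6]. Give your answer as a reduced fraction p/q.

Use the convergent recurrence hₖ = aₖ·hₖ₋₁ + hₖ₋₂ (and likewise for the denominators kₖ):
a_0 = -9: -9/1
a_1 = 1: -8/1
a_2 = 1: -17/2
a_3 = 1: -25/3
a_4 = 6: -167/20

-167/20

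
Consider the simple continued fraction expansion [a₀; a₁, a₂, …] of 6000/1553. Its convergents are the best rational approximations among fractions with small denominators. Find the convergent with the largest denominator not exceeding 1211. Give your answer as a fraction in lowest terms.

List convergents until the denominator exceeds the bound:
a_0 = 3: 3/1  (≤ bound)
a_1 = 1: 4/1  (≤ bound)
a_2 = 6: 27/7  (≤ bound)
a_3 = 3: 85/22  (≤ bound)
a_4 = 13: 1132/293  (≤ bound)
a_5 = 1: 1217/315  (≤ bound)
a_6 = 4: 6000/1553  (> 1211, stop)

1217/315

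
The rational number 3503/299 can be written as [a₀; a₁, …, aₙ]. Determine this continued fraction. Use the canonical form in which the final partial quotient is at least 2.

[11; 1, 2, 1, 1, 13, 1, 2]

Apply division with remainder until the remainder is 0:
⌊3503/299⌋ = 11, remainder 214
⌊299/214⌋ = 1, remainder 85
⌊214/85⌋ = 2, remainder 44
⌊85/44⌋ = 1, remainder 41
⌊44/41⌋ = 1, remainder 3
⌊41/3⌋ = 13, remainder 2
⌊3/2⌋ = 1, remainder 1
⌊2/1⌋ = 2, remainder 0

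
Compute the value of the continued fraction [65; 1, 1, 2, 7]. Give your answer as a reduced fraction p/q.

Start with 7.
2 + 1/(7/1) = 2 + 1/7 = 15/7
1 + 1/(15/7) = 1 + 7/15 = 22/15
1 + 1/(22/15) = 1 + 15/22 = 37/22
65 + 1/(37/22) = 65 + 22/37 = 2427/37

2427/37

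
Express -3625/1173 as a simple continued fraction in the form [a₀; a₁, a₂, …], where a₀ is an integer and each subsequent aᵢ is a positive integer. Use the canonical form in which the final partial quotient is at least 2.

-3625 = -4·1173 + 1067, so a_0 = -4
1173 = 1·1067 + 106, so a_1 = 1
1067 = 10·106 + 7, so a_2 = 10
106 = 15·7 + 1, so a_3 = 15
7 = 7·1 + 0, so a_4 = 7

[-4; 1, 10, 15, 7]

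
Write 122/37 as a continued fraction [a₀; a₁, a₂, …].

Run the Euclidean algorithm, recording each quotient:
122 = 3·37 + 11, so a_0 = 3
37 = 3·11 + 4, so a_1 = 3
11 = 2·4 + 3, so a_2 = 2
4 = 1·3 + 1, so a_3 = 1
3 = 3·1 + 0, so a_4 = 3

[3; 3, 2, 1, 3]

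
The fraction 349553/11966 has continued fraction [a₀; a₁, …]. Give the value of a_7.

2

⌊349553/11966⌋ = 29, remainder 2539
⌊11966/2539⌋ = 4, remainder 1810
⌊2539/1810⌋ = 1, remainder 729
⌊1810/729⌋ = 2, remainder 352
⌊729/352⌋ = 2, remainder 25
⌊352/25⌋ = 14, remainder 2
⌊25/2⌋ = 12, remainder 1
⌊2/1⌋ = 2, remainder 0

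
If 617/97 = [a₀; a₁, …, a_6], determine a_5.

Apply division with remainder until the remainder is 0:
617 ÷ 97 → quotient 6, remainder 35
97 ÷ 35 → quotient 2, remainder 27
35 ÷ 27 → quotient 1, remainder 8
27 ÷ 8 → quotient 3, remainder 3
8 ÷ 3 → quotient 2, remainder 2
3 ÷ 2 → quotient 1, remainder 1

1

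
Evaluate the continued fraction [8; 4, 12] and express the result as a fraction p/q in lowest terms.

404/49

Compute successive convergents:
a_0 = 8: 8/1
a_1 = 4: 33/4
a_2 = 12: 404/49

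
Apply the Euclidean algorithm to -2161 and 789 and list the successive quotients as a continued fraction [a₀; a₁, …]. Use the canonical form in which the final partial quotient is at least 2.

[-3; 3, 1, 4, 1, 7, 1, 3]

-2161 ÷ 789 → quotient -3, remainder 206
789 ÷ 206 → quotient 3, remainder 171
206 ÷ 171 → quotient 1, remainder 35
171 ÷ 35 → quotient 4, remainder 31
35 ÷ 31 → quotient 1, remainder 4
31 ÷ 4 → quotient 7, remainder 3
4 ÷ 3 → quotient 1, remainder 1
3 ÷ 1 → quotient 3, remainder 0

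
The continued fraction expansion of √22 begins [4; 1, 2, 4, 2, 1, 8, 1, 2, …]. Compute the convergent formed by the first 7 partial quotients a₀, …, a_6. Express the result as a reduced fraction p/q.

Start with 8.
1 + 1/(8/1) = 1 + 1/8 = 9/8
2 + 1/(9/8) = 2 + 8/9 = 26/9
4 + 1/(26/9) = 4 + 9/26 = 113/26
2 + 1/(113/26) = 2 + 26/113 = 252/113
1 + 1/(252/113) = 1 + 113/252 = 365/252
4 + 1/(365/252) = 4 + 252/365 = 1712/365

1712/365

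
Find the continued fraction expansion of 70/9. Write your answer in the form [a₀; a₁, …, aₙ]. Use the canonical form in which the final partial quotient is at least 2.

⌊70/9⌋ = 7, remainder 7
⌊9/7⌋ = 1, remainder 2
⌊7/2⌋ = 3, remainder 1
⌊2/1⌋ = 2, remainder 0

[7; 1, 3, 2]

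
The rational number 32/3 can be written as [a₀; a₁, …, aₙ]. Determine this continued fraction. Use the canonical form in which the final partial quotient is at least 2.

32 = 10·3 + 2, so a_0 = 10
3 = 1·2 + 1, so a_1 = 1
2 = 2·1 + 0, so a_2 = 2

[10; 1, 2]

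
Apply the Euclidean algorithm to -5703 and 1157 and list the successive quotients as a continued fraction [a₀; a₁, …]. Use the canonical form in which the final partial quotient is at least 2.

[-5; 14, 9, 9]

Apply division with remainder until the remainder is 0:
⌊-5703/1157⌋ = -5, remainder 82
⌊1157/82⌋ = 14, remainder 9
⌊82/9⌋ = 9, remainder 1
⌊9/1⌋ = 9, remainder 0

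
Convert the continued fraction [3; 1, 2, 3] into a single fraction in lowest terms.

37/10

a_0 = 3: 3/1
a_1 = 1: 4/1
a_2 = 2: 11/3
a_3 = 3: 37/10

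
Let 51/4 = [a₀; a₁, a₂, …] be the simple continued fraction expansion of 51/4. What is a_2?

3

51 ÷ 4 → quotient 12, remainder 3
4 ÷ 3 → quotient 1, remainder 1
3 ÷ 1 → quotient 3, remainder 0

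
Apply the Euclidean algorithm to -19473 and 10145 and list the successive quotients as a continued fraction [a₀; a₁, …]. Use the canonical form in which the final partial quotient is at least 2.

-19473 ÷ 10145 → quotient -2, remainder 817
10145 ÷ 817 → quotient 12, remainder 341
817 ÷ 341 → quotient 2, remainder 135
341 ÷ 135 → quotient 2, remainder 71
135 ÷ 71 → quotient 1, remainder 64
71 ÷ 64 → quotient 1, remainder 7
64 ÷ 7 → quotient 9, remainder 1
7 ÷ 1 → quotient 7, remainder 0

[-2; 12, 2, 2, 1, 1, 9, 7]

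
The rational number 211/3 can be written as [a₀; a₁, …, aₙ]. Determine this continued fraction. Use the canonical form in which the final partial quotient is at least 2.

Apply division with remainder until the remainder is 0:
211 ÷ 3 → quotient 70, remainder 1
3 ÷ 1 → quotient 3, remainder 0

[70; 3]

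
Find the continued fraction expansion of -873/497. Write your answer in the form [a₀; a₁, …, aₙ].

[-2; 4, 9, 3, 4]

-873 ÷ 497 → quotient -2, remainder 121
497 ÷ 121 → quotient 4, remainder 13
121 ÷ 13 → quotient 9, remainder 4
13 ÷ 4 → quotient 3, remainder 1
4 ÷ 1 → quotient 4, remainder 0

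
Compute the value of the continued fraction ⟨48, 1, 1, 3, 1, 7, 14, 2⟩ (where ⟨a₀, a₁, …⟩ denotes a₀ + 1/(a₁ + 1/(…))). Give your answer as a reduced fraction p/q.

99445/2048

Compute successive convergents:
a_0 = 48: 48/1
a_1 = 1: 49/1
a_2 = 1: 97/2
a_3 = 3: 340/7
a_4 = 1: 437/9
a_5 = 7: 3399/70
a_6 = 14: 48023/989
a_7 = 2: 99445/2048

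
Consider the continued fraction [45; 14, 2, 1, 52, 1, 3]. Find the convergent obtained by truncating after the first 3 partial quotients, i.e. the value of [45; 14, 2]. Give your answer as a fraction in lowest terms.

Start with 2.
14 + 1/(2/1) = 14 + 1/2 = 29/2
45 + 1/(29/2) = 45 + 2/29 = 1307/29

1307/29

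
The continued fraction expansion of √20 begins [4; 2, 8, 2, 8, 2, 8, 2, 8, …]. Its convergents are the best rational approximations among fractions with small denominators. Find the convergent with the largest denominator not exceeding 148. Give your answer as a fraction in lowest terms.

List convergents until the denominator exceeds the bound:
a_0 = 4: 4/1  (≤ bound)
a_1 = 2: 9/2  (≤ bound)
a_2 = 8: 76/17  (≤ bound)
a_3 = 2: 161/36  (≤ bound)
a_4 = 8: 1364/305  (> 148, stop)

161/36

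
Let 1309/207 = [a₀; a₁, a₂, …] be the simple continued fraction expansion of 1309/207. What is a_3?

Run the Euclidean algorithm, recording each quotient:
1309 ÷ 207 → quotient 6, remainder 67
207 ÷ 67 → quotient 3, remainder 6
67 ÷ 6 → quotient 11, remainder 1
6 ÷ 1 → quotient 6, remainder 0

6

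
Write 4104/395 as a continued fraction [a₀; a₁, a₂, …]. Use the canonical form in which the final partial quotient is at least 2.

Apply division with remainder until the remainder is 0:
4104 = 10·395 + 154, so a_0 = 10
395 = 2·154 + 87, so a_1 = 2
154 = 1·87 + 67, so a_2 = 1
87 = 1·67 + 20, so a_3 = 1
67 = 3·20 + 7, so a_4 = 3
20 = 2·7 + 6, so a_5 = 2
7 = 1·6 + 1, so a_6 = 1
6 = 6·1 + 0, so a_7 = 6

[10; 2, 1, 1, 3, 2, 1, 6]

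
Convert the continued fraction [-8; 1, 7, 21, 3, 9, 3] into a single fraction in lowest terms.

Build up convergents one term at a time:
a_0 = -8: -8/1
a_1 = 1: -7/1
a_2 = 7: -57/8
a_3 = 21: -1204/169
a_4 = 3: -3669/515
a_5 = 9: -34225/4804
a_6 = 3: -106344/14927

-106344/14927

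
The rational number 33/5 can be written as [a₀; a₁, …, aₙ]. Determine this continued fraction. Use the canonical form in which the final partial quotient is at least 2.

[6; 1, 1, 2]

Apply division with remainder until the remainder is 0:
33 = 6·5 + 3, so a_0 = 6
5 = 1·3 + 2, so a_1 = 1
3 = 1·2 + 1, so a_2 = 1
2 = 2·1 + 0, so a_3 = 2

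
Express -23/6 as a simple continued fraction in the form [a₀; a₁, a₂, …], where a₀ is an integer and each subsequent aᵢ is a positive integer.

[-4; 6]

Run the Euclidean algorithm, recording each quotient:
-23 = -4·6 + 1, so a_0 = -4
6 = 6·1 + 0, so a_1 = 6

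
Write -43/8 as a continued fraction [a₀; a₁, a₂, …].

Repeatedly divide and take the remainder:
⌊-43/8⌋ = -6, remainder 5
⌊8/5⌋ = 1, remainder 3
⌊5/3⌋ = 1, remainder 2
⌊3/2⌋ = 1, remainder 1
⌊2/1⌋ = 2, remainder 0

[-6; 1, 1, 1, 2]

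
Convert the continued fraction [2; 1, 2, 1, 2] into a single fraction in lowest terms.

30/11

Work from the innermost term outward:
Start with 2.
1 + 1/(2/1) = 1 + 1/2 = 3/2
2 + 1/(3/2) = 2 + 2/3 = 8/3
1 + 1/(8/3) = 1 + 3/8 = 11/8
2 + 1/(11/8) = 2 + 8/11 = 30/11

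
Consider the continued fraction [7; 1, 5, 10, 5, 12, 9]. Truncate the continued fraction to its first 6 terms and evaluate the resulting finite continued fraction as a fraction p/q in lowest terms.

a_0 = 7: 7/1
a_1 = 1: 8/1
a_2 = 5: 47/6
a_3 = 10: 478/61
a_4 = 5: 2437/311
a_5 = 12: 29722/3793

29722/3793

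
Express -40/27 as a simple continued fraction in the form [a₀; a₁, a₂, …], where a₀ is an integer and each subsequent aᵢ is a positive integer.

[-2; 1, 1, 13]

⌊-40/27⌋ = -2, remainder 14
⌊27/14⌋ = 1, remainder 13
⌊14/13⌋ = 1, remainder 1
⌊13/1⌋ = 13, remainder 0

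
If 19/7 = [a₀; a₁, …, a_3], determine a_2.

Repeatedly divide and take the remainder:
19 ÷ 7 → quotient 2, remainder 5
7 ÷ 5 → quotient 1, remainder 2
5 ÷ 2 → quotient 2, remainder 1

2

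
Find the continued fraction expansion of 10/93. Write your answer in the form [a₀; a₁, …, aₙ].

[0; 9, 3, 3]

10 = 0·93 + 10, so a_0 = 0
93 = 9·10 + 3, so a_1 = 9
10 = 3·3 + 1, so a_2 = 3
3 = 3·1 + 0, so a_3 = 3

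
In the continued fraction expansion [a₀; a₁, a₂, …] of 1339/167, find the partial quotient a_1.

55

1339 ÷ 167 → quotient 8, remainder 3
167 ÷ 3 → quotient 55, remainder 2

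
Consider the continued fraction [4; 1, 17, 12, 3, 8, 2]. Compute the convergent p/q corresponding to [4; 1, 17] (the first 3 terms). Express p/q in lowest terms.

Compute successive convergents:
a_0 = 4: 4/1
a_1 = 1: 5/1
a_2 = 17: 89/18

89/18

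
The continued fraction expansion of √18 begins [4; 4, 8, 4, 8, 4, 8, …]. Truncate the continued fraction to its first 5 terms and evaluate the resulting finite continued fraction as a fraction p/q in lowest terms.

Start with 8.
4 + 1/(8/1) = 4 + 1/8 = 33/8
8 + 1/(33/8) = 8 + 8/33 = 272/33
4 + 1/(272/33) = 4 + 33/272 = 1121/272
4 + 1/(1121/272) = 4 + 272/1121 = 4756/1121

4756/1121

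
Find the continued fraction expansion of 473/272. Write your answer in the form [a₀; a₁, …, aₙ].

[1; 1, 2, 1, 4, 1, 11]

⌊473/272⌋ = 1, remainder 201
⌊272/201⌋ = 1, remainder 71
⌊201/71⌋ = 2, remainder 59
⌊71/59⌋ = 1, remainder 12
⌊59/12⌋ = 4, remainder 11
⌊12/11⌋ = 1, remainder 1
⌊11/1⌋ = 11, remainder 0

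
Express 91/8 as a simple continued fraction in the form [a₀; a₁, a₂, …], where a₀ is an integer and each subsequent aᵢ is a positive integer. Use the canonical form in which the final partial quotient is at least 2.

[11; 2, 1, 2]

91 ÷ 8 → quotient 11, remainder 3
8 ÷ 3 → quotient 2, remainder 2
3 ÷ 2 → quotient 1, remainder 1
2 ÷ 1 → quotient 2, remainder 0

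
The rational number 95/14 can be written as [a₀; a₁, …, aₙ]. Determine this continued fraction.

Repeatedly divide and take the remainder:
⌊95/14⌋ = 6, remainder 11
⌊14/11⌋ = 1, remainder 3
⌊11/3⌋ = 3, remainder 2
⌊3/2⌋ = 1, remainder 1
⌊2/1⌋ = 2, remainder 0

[6; 1, 3, 1, 2]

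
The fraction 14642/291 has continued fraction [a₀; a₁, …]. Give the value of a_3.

7

⌊14642/291⌋ = 50, remainder 92
⌊291/92⌋ = 3, remainder 15
⌊92/15⌋ = 6, remainder 2
⌊15/2⌋ = 7, remainder 1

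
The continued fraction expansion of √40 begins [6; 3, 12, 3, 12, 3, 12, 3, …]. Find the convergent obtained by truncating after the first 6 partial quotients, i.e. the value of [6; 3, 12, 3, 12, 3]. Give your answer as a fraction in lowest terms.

27379/4329

a_0 = 6: 6/1
a_1 = 3: 19/3
a_2 = 12: 234/37
a_3 = 3: 721/114
a_4 = 12: 8886/1405
a_5 = 3: 27379/4329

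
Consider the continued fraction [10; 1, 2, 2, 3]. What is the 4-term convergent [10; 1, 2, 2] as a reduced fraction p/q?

a_0 = 10: 10/1
a_1 = 1: 11/1
a_2 = 2: 32/3
a_3 = 2: 75/7

75/7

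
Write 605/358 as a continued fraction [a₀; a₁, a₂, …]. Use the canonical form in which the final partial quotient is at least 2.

Run the Euclidean algorithm, recording each quotient:
⌊605/358⌋ = 1, remainder 247
⌊358/247⌋ = 1, remainder 111
⌊247/111⌋ = 2, remainder 25
⌊111/25⌋ = 4, remainder 11
⌊25/11⌋ = 2, remainder 3
⌊11/3⌋ = 3, remainder 2
⌊3/2⌋ = 1, remainder 1
⌊2/1⌋ = 2, remainder 0

[1; 1, 2, 4, 2, 3, 1, 2]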